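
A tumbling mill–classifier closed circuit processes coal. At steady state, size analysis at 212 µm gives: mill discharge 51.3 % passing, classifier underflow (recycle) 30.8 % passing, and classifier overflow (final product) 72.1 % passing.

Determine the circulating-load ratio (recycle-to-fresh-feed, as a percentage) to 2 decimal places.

Let r = R/F. Size balance at 212 µm:
(1+r)d = ru + o → r = (o−d)/(d−u)
r = (72.1 − 51.3)/(51.3 − 30.8) = 20.8/20.5 = 1.0146
CL = 100·r = 101.46 %

CL = 101.46 %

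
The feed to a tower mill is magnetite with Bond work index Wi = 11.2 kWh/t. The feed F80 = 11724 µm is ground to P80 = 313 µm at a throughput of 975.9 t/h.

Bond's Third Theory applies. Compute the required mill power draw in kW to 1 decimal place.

Bond: W = 10·Wi·(1/√P80 − 1/√F80)
W = 10·11.2·(1/√313 − 1/√11724) = 10·11.2·(0.047288) = 5.2962 kWh/t
Mill draw = 5.2962 × 975.9 = 5168.6 kW

P = 5168.6 kW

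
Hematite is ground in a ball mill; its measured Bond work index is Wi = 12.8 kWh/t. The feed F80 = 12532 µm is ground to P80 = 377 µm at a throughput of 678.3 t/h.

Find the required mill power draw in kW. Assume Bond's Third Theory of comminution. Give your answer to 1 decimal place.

P = 3696.0 kW

W = 10·Wi·(P80^(-½) − F80^(-½))
W = 10·12.8·(1/√377 − 1/√12532) = 10·12.8·(0.042570) = 5.4489 kWh/t
Mill draw = 5.4489 × 678.3 = 3696.0 kW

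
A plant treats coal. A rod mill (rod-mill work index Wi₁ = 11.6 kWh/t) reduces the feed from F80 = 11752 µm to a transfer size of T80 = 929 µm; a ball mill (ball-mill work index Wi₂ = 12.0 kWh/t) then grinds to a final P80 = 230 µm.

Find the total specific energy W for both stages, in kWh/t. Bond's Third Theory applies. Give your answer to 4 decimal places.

W = 6.7113 kWh/t

W = 10 Wi / √P80 − 10 Wi / √F80
Stage 1 (11752→929 µm, Wi₁=11.6): W₁ = 10·11.6·(0.032809 − 0.009225) = 2.7358 kWh/t
Stage 2 (929→230 µm, Wi₂=12.0): W₂ = 10·12.0·(0.065938 − 0.032809) = 3.9755 kWh/t
W = W₁ + W₂ = 2.7358 + 3.9755 = 6.7113 kWh/t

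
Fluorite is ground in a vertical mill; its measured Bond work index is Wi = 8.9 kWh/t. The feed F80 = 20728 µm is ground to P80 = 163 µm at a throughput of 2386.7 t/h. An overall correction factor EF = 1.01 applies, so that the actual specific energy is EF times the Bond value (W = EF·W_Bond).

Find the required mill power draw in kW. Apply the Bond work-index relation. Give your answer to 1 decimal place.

P = 15314.0 kW

W = 10·Wi·(P80^(-½) − F80^(-½))
W = 10·8.9·(1/√163 − 1/√20728) = 10·8.9·(0.071380) = 6.3528 kWh/t
Apply correction: 6.3528 × 1.01 = 6.4164 kWh/t
P = W·T = 6.4164·2386.7 = 15314.0 kW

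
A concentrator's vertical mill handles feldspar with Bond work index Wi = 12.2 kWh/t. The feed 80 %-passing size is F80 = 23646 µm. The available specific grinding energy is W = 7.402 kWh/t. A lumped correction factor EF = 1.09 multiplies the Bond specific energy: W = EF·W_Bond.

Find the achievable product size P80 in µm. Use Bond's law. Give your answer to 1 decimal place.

P80 = 258.8 µm

W = 10·Wi·(P80^(-½) − F80^(-½))
W_Bond = W / EF = 7.402 / 1.09 = 6.7908 kWh/t
⇒ 1/√P80 = W_Bond/(10·Wi) + 1/√F80
  = 6.7908/(10·12.2) + 1/√23646 = 0.055663 + 0.006503 = 0.062166
P80 = (1/0.062166)² = 16.0861² = 258.76 µm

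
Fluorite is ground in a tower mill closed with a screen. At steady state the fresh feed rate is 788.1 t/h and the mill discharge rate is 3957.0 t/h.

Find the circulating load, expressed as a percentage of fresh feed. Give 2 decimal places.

CL = 402.09 %

Steady state: M = F + R.
R = M − F = 3957.0 − 788.1 = 3168.9 t/h
CL = 100·R/F = 100·3168.9/788.1 = 402.09 %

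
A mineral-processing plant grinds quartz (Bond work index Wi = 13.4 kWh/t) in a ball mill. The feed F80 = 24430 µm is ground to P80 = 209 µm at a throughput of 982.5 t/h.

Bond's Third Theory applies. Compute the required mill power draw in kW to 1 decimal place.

P = 8264.4 kW

W = 10 Wi / √P80 − 10 Wi / √F80
W = 10·13.4·(1/√209 − 1/√24430) = 10·13.4·(0.062774) = 8.4117 kWh/t
P = W·T = 8.4117·982.5 = 8264.4 kW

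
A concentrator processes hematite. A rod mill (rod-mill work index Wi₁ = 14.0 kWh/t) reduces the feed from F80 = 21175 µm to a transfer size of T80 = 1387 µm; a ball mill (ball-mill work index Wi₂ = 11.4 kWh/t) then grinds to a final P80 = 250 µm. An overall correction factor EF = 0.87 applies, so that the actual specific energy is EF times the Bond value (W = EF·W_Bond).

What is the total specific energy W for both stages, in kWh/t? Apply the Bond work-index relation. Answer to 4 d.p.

W_Bond = 10·Wi·(1/√P₈₀ − 1/√F₈₀)
Stage 1 (21175→1387 µm, Wi₁=14.0): W₁ = 10·14.0·(0.026851 − 0.006872) = 2.7971 kWh/t
Stage 2 (1387→250 µm, Wi₂=11.4): W₂ = 10·11.4·(0.063246 − 0.026851) = 4.1490 kWh/t
W = W₁ + W₂ = 2.7971 + 4.1490 = 6.9460 kWh/t
With EF = 0.87: W = 6.9460·0.87 = 6.0430 kWh/t

W = 6.0430 kWh/t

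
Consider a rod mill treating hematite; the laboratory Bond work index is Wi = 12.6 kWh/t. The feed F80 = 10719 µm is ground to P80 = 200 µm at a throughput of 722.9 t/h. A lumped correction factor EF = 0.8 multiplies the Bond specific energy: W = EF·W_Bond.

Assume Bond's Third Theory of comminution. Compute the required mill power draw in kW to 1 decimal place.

P = 4448.7 kW

W = 10 Wi / √P80 − 10 Wi / √F80
W = 10·12.6·(1/√200 − 1/√10719) = 10·12.6·(0.061052) = 7.6925 kWh/t
W_actual = 0.8 × 7.6925 = 6.1540 kWh/t
P = W·T = 6.1540·722.9 = 4448.7 kW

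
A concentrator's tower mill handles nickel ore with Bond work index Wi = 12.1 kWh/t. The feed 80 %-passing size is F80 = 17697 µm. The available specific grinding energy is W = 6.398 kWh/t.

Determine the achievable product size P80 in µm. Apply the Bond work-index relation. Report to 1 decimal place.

Bond:  W = 10 Wi (1/√P − 1/√F)
⇒ 1/√P80 = W/(10 Wi) + 1/√F80
  = 6.3980/(10·12.1) + 1/√17697 = 0.052876 + 0.007517 = 0.060393
P80 = (1/0.060393)² = 16.5582² = 274.17 µm

P80 = 274.2 µm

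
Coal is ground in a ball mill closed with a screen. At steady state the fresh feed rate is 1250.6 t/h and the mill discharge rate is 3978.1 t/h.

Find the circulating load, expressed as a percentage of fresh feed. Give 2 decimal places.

CL = 218.10 %

Discharge = new feed + return, hence
R = M − F = 3978.1 − 1250.6 = 2727.5 t/h
CL = 100·R/F = 100·2727.5/1250.6 = 218.10 %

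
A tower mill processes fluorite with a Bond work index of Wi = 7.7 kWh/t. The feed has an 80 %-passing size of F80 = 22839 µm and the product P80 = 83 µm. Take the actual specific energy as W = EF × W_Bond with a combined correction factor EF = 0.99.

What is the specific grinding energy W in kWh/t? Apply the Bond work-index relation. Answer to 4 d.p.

W = 10 Wi (1/√P80 − 1/√F80)  [Bond]
1/√83 = 0.109764;  1/√22839 = 0.006617
W = 10·7.7·(0.109764 − 0.006617) = 7.9423 kWh/t
Corrected W = EF·W_Bond = 0.99·7.9423 = 7.8629 kWh/t

W = 7.8629 kWh/t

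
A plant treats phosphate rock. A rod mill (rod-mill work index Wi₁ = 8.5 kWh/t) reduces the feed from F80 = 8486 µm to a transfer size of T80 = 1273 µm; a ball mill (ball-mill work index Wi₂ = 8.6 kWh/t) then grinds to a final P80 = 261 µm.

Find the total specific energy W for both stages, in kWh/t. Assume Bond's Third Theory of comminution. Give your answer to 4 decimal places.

W = 4.3725 kWh/t

W = 10 Wi (P80^-0.5 − F80^-0.5)
Stage 1 (8486→1273 µm, Wi₁=8.5): W₁ = 10·8.5·(0.028028 − 0.010855) = 1.4596 kWh/t
Stage 2 (1273→261 µm, Wi₂=8.6): W₂ = 10·8.6·(0.061898 − 0.028028) = 2.9129 kWh/t
W = W₁ + W₂ = 1.4596 + 2.9129 = 4.3725 kWh/t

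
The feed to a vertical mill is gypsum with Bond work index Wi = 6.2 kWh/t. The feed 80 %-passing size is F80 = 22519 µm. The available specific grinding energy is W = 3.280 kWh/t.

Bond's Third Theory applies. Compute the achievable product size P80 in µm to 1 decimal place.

P80 = 281.8 µm

W = 10 Wi (P80^-0.5 − F80^-0.5)
P80^-0.5 = F80^-0.5 + W/(10 Wi)
  = 3.2800/(10·6.2) + 1/√22519 = 0.052903 + 0.006664 = 0.059567
P80 = (1/0.059567)² = 16.7878² = 281.83 µm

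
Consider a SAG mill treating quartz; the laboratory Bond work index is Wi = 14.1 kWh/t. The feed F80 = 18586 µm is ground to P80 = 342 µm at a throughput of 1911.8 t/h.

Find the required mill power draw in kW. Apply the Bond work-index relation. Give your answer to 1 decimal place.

W = 10·Wi·[P80^(−½) − F80^(−½)]
W = 10·14.1·(1/√342 − 1/√18586) = 10·14.1·(0.046739) = 6.5902 kWh/t
P = W·T = 6.5902·1911.8 = 12599.1 kW

P = 12599.1 kW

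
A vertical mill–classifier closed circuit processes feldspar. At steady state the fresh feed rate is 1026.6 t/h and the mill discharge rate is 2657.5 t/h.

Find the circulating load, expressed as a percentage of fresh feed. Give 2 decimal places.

CL = 158.86 %

Discharge = new feed + return, hence
R = M − F = 2657.5 − 1026.6 = 1630.9 t/h
CL = 100·R/F = 100·1630.9/1026.6 = 158.86 %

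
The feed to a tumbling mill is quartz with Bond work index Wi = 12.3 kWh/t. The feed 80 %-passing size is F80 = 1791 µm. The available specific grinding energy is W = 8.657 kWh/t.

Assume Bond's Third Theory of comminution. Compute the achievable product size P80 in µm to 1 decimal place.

W = 10 Wi (P80^-0.5 − F80^-0.5)
P80^(−½) = W/(10 Wi) + F80^(−½)
  = 8.6570/(10·12.3) + 1/√1791 = 0.070382 + 0.023629 = 0.094011
P80 = (1/0.094011)² = 10.6370² = 113.15 µm

P80 = 113.1 µm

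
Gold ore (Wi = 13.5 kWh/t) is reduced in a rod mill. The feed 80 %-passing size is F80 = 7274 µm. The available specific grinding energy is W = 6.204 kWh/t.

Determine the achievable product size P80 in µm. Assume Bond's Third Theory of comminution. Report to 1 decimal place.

P80 = 300.6 µm

W = 10 Wi / √P80 − 10 Wi / √F80
P80^(−½) = W/(10 Wi) + F80^(−½)
  = 6.2040/(10·13.5) + 1/√7274 = 0.045956 + 0.011725 = 0.057681
P80 = (1/0.057681)² = 17.3369² = 300.57 µm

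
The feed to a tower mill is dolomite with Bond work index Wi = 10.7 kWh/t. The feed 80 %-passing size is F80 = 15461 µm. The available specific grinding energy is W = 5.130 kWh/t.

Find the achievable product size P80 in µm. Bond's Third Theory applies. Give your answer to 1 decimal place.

Bond:  W = 10 Wi (1/√P − 1/√F)
P80^(−½) = W/(10 Wi) + F80^(−½)
  = 5.1300/(10·10.7) + 1/√15461 = 0.047944 + 0.008042 = 0.055986
P80 = (1/0.055986)² = 17.8615² = 319.03 µm

P80 = 319.0 µm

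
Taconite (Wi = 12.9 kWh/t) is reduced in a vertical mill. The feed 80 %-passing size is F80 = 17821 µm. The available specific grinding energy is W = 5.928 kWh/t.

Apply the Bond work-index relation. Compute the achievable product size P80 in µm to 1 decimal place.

P80 = 350.1 µm

W = 10 Wi (P80^-0.5 − F80^-0.5)
P80^-0.5 = F80^-0.5 + W/(10 Wi)
  = 5.9280/(10·12.9) + 1/√17821 = 0.045953 + 0.007491 = 0.053444
P80 = (1/0.053444)² = 18.7110² = 350.10 µm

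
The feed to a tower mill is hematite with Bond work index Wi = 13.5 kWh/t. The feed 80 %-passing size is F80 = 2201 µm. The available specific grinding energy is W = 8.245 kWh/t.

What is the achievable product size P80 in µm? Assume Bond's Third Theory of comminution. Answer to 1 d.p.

P80 = 147.3 µm

W_Bond = 10·Wi·(1/√P₈₀ − 1/√F₈₀)
1/√P80 = 1/√F80 + W/(10·Wi)
  = 8.2450/(10·13.5) + 1/√2201 = 0.061074 + 0.021315 = 0.082389
P80 = (1/0.082389)² = 12.1375² = 147.32 µm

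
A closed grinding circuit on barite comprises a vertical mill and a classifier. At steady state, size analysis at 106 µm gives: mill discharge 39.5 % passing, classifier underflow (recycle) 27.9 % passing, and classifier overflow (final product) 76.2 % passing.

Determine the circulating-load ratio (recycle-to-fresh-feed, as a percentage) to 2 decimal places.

CL = 316.38 %

Let r = R/F. Size balance at 106 µm:
d + r·d = r·u + o → r(d−u) = o−d
r = (76.2 − 39.5)/(39.5 − 27.9) = 36.7/11.6 = 3.1638
CL = 100·r = 316.38 %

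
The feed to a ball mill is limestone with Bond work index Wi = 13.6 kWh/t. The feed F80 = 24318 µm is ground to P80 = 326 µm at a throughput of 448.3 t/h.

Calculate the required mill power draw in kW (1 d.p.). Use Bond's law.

W = 10 Wi (P80^-0.5 − F80^-0.5)
W = 10·13.6·(1/√326 − 1/√24318) = 10·13.6·(0.048972) = 6.6602 kWh/t
Power = W × throughput = 6.6602 kWh/t × 448.3 t/h = 2985.8 kW

P = 2985.8 kW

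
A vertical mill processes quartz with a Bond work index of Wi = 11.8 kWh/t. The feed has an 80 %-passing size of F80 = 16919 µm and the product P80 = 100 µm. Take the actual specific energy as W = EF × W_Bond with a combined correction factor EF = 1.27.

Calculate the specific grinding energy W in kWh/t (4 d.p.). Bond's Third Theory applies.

W = 13.8339 kWh/t

W = 10 Wi / √P80 − 10 Wi / √F80
1/√100 = 0.100000;  1/√16919 = 0.007688
W = 10·11.8·(0.100000 − 0.007688) = 10.8928 kWh/t
With EF = 1.27: W = 10.8928·1.27 = 13.8339 kWh/t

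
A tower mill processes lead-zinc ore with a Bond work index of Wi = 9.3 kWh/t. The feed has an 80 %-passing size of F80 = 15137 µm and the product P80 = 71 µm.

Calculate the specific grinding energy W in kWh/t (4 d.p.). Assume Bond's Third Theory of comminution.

W = 10·Wi·(P80^(-½) − F80^(-½))
1/√71 = 0.118678;  1/√15137 = 0.008128
W = 10·9.3·(0.118678 − 0.008128) = 10.2812 kWh/t

W = 10.2812 kWh/t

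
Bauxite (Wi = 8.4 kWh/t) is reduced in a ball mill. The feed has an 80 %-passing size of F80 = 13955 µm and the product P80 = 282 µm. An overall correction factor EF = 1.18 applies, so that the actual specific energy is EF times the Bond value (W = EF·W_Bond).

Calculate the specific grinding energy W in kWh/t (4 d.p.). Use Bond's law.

W = 5.0634 kWh/t

W_Bond = 10·Wi·(1/√P₈₀ − 1/√F₈₀)
1/√282 = 0.059549;  1/√13955 = 0.008465
W = 10·8.4·(0.059549 − 0.008465) = 4.2911 kWh/t
Apply correction: 4.2911 × 1.18 = 5.0634 kWh/t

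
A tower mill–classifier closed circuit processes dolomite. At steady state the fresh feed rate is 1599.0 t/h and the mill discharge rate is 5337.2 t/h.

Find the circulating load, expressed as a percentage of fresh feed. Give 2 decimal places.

CL = 233.78 %

Mill node: discharge = fresh + recycle.
R = M − F = 5337.2 − 1599.0 = 3738.2 t/h
CL = 100·R/F = 100·3738.2/1599.0 = 233.78 %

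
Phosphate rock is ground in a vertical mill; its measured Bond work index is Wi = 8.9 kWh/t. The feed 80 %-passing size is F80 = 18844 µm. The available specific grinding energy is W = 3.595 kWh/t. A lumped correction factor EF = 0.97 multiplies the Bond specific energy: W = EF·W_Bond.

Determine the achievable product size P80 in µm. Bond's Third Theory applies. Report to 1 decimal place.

P80 = 417.7 µm

W = 10 Wi / √P80 − 10 Wi / √F80
W_Bond = W / EF = 3.595 / 0.97 = 3.7062 kWh/t
⇒ 1/√P80 = W_Bond/(10·Wi) + 1/√F80
  = 3.7062/(10·8.9) + 1/√18844 = 0.041643 + 0.007285 = 0.048927
P80 = (1/0.048927)² = 20.4385² = 417.73 µm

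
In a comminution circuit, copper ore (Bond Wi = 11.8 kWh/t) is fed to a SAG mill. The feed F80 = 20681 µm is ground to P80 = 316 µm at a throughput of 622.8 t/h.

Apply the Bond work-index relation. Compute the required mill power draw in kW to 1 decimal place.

P = 3623.1 kW

W = 10 Wi (1/√P80 − 1/√F80)  [Bond]
W = 10·11.8·(1/√316 − 1/√20681) = 10·11.8·(0.049301) = 5.8175 kWh/t
P = W·T = 5.8175·622.8 = 3623.1 kW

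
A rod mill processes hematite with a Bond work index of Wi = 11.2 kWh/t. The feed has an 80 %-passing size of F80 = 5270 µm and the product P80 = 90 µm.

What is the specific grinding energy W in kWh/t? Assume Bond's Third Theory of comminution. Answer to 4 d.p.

W = 10.2630 kWh/t

W = 10 Wi (1/√P80 − 1/√F80)  [Bond]
1/√90 = 0.105409;  1/√5270 = 0.013775
W = 10·11.2·(0.105409 − 0.013775) = 10.2630 kWh/t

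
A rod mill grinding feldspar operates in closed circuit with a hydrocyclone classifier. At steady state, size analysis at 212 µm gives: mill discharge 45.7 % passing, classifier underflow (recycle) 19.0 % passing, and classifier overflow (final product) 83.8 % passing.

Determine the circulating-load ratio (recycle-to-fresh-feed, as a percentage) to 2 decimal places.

Two-product formula at 212 µm:
(1+r)d = ru + o → r = (o−d)/(d−u)
r = (83.8 − 45.7)/(45.7 − 19.0) = 38.1/26.7 = 1.4270
CL = 100·r = 142.70 %

CL = 142.70 %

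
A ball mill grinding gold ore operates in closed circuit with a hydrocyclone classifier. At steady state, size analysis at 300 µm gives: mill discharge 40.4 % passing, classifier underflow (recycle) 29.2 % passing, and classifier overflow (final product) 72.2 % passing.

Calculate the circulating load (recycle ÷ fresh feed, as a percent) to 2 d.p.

Classifier node, passing 300 µm:
(1+r)d = ru + o → r = (o−d)/(d−u)
r = (72.2 − 40.4)/(40.4 − 29.2) = 31.8/11.2 = 2.8393
CL = 100·r = 283.93 %

CL = 283.93 %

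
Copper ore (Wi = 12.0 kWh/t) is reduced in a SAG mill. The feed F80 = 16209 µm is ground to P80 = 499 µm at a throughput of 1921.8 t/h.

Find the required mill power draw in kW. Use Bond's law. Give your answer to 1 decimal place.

P = 8512.4 kW

W_Bond = 10·Wi·(1/√P₈₀ − 1/√F₈₀)
W = 10·12.0·(1/√499 − 1/√16209) = 10·12.0·(0.036912) = 4.4294 kWh/t
Power = W × throughput = 4.4294 kWh/t × 1921.8 t/h = 8512.4 kW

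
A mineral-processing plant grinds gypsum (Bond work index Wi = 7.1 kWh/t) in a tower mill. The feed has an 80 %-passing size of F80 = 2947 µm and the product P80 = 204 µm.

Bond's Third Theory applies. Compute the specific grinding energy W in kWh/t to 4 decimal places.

W = 3.6631 kWh/t

W = 10·Wi·[P80^(−½) − F80^(−½)]
1/√204 = 0.070014;  1/√2947 = 0.018421
W = 10·7.1·(0.070014 − 0.018421) = 3.6631 kWh/t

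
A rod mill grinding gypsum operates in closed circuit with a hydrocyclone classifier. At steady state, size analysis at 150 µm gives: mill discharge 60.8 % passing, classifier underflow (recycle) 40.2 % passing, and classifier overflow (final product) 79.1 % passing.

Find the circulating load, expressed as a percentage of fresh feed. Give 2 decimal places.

CL = 88.83 %

Two-product formula at 150 µm:
(1+r)·d = r·u + o ⇒ r = (o−d)/(d−u)
r = (79.1 − 60.8)/(60.8 − 40.2) = 18.3/20.6 = 0.8883
CL = 100·r = 88.83 %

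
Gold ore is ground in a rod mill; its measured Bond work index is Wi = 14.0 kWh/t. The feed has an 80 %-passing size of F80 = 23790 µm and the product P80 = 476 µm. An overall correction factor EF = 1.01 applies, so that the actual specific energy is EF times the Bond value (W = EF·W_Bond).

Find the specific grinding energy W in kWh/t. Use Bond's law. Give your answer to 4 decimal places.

W = 10 Wi (P80^-0.5 − F80^-0.5)
1/√476 = 0.045835;  1/√23790 = 0.006483
W = 10·14.0·(0.045835 − 0.006483) = 5.5092 kWh/t
With EF = 1.01: W = 5.5092·1.01 = 5.5643 kWh/t

W = 5.5643 kWh/t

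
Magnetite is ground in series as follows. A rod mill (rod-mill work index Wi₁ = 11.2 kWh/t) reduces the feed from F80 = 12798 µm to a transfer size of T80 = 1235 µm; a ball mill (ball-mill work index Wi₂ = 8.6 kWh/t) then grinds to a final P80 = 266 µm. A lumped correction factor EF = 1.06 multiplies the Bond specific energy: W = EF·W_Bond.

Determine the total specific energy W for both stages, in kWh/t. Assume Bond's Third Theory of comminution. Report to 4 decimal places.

Bond: W = 10·Wi·(1/√P80 − 1/√F80)
Stage 1 (12798→1235 µm, Wi₁=11.2): W₁ = 10·11.2·(0.028456 − 0.008840) = 2.1970 kWh/t
Stage 2 (1235→266 µm, Wi₂=8.6): W₂ = 10·8.6·(0.061314 − 0.028456) = 2.8258 kWh/t
W = W₁ + W₂ = 2.1970 + 2.8258 = 5.0228 kWh/t
With EF = 1.06: W = 5.0228·1.06 = 5.3242 kWh/t

W = 5.3242 kWh/t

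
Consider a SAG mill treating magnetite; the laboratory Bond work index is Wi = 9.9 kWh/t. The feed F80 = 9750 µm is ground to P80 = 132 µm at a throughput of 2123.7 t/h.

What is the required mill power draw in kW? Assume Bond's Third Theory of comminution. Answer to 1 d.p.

W = 10 Wi / √P80 − 10 Wi / √F80
W = 10·9.9·(1/√132 − 1/√9750) = 10·9.9·(0.076911) = 7.6142 kWh/t
P = W·T = 7.6142·2123.7 = 16170.3 kW

P = 16170.3 kW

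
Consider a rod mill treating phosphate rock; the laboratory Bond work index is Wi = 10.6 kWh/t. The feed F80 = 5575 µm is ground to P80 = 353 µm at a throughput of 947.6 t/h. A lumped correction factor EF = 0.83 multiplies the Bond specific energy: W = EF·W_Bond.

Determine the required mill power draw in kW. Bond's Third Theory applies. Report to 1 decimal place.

Bond: W = 10·Wi·(1/√P80 − 1/√F80)
W = 10·10.6·(1/√353 − 1/√5575) = 10·10.6·(0.039832) = 4.2222 kWh/t
W_actual = 0.83 × 4.2222 = 3.5044 kWh/t
P = W·T = 3.5044·947.6 = 3320.8 kW

P = 3320.8 kW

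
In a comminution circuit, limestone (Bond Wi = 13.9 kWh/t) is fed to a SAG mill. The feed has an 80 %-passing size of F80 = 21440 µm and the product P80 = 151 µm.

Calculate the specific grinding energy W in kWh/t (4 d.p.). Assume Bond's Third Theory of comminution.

W = 10.3624 kWh/t

Bond:  W = 10 Wi (1/√P − 1/√F)
1/√151 = 0.081379;  1/√21440 = 0.006829
W = 10·13.9·(0.081379 − 0.006829) = 10.3624 kWh/t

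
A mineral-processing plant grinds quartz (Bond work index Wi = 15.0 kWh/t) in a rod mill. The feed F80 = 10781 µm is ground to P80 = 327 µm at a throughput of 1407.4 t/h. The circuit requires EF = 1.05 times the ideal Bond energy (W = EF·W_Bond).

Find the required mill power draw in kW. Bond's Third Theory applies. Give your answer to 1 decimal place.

Bond: W = 10·Wi·(1/√P80 − 1/√F80)
W = 10·15.0·(1/√327 − 1/√10781) = 10·15.0·(0.045669) = 6.8504 kWh/t
With EF = 1.05: W = 6.8504·1.05 = 7.1929 kWh/t
Mill draw = 7.1929 × 1407.4 = 10123.3 kW

P = 10123.3 kW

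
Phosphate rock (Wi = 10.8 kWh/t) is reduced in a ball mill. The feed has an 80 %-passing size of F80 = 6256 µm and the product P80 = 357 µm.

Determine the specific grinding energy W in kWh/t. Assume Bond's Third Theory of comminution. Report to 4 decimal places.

W = 4.3505 kWh/t

W = 10 Wi (1/√P80 − 1/√F80)  [Bond]
1/√357 = 0.052926;  1/√6256 = 0.012643
W = 10·10.8·(0.052926 − 0.012643) = 4.3505 kWh/t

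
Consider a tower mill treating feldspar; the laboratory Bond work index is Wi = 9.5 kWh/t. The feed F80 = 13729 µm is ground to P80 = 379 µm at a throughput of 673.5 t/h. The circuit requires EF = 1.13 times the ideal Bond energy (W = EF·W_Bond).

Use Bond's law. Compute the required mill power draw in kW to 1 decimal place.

P = 3096.8 kW

W = 10 Wi (1/√P80 − 1/√F80)  [Bond]
W = 10·9.5·(1/√379 − 1/√13729) = 10·9.5·(0.042832) = 4.0690 kWh/t
W_actual = 1.13 × 4.0690 = 4.5980 kWh/t
Mill draw = 4.5980 × 673.5 = 3096.8 kW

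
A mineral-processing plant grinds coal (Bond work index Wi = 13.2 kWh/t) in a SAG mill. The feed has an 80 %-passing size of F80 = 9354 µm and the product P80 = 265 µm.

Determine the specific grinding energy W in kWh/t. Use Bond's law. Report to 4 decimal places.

Bond: W = 10·Wi·(1/√P80 − 1/√F80)
1/√265 = 0.061430;  1/√9354 = 0.010340
W = 10·13.2·(0.061430 − 0.010340) = 6.7439 kWh/t

W = 6.7439 kWh/t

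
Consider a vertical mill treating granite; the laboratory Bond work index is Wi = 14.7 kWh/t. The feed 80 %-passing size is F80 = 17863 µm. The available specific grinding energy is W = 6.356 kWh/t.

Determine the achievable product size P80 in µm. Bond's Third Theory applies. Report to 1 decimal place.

Bond:  W = 10 Wi (1/√P − 1/√F)
⇒ 1/√P80 = W/(10 Wi) + 1/√F80
  = 6.3560/(10·14.7) + 1/√17863 = 0.043238 + 0.007482 = 0.050720
P80 = (1/0.050720)² = 19.7160² = 388.72 µm

P80 = 388.7 µm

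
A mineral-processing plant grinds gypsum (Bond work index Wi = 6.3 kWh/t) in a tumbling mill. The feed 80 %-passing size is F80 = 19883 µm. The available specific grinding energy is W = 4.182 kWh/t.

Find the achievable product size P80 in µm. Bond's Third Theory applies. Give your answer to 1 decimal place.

W = 10 Wi / √P80 − 10 Wi / √F80
P80^(−½) = W/(10 Wi) + F80^(−½)
  = 4.1820/(10·6.3) + 1/√19883 = 0.066381 + 0.007092 = 0.073473
P80 = (1/0.073473)² = 13.6105² = 185.25 µm

P80 = 185.2 µm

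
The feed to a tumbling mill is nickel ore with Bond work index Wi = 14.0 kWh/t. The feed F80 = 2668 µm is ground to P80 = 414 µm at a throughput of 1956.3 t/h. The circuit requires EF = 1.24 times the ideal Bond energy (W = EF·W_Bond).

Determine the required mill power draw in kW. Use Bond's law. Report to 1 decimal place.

P = 10116.2 kW

W = 10 Wi (1/√P80 − 1/√F80)  [Bond]
W = 10·14.0·(1/√414 − 1/√2668) = 10·14.0·(0.029787) = 4.1702 kWh/t
Corrected W = EF·W_Bond = 1.24·4.1702 = 5.1711 kWh/t
P = W·T = 5.1711·1956.3 = 10116.2 kW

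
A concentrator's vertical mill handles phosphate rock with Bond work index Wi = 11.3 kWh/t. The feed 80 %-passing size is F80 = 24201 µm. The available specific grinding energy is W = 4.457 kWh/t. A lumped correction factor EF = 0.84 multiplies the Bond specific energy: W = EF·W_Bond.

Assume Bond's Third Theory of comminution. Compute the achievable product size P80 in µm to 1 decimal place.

W = 10 Wi (1/√P80 − 1/√F80)  [Bond]
W_Bond = W / EF = 4.457 / 0.84 = 5.3060 kWh/t
P80^-0.5 = F80^-0.5 + W_Bond/(10 Wi)
  = 5.3060/(10·11.3) + 1/√24201 = 0.046955 + 0.006428 = 0.053383
P80 = (1/0.053383)² = 18.7324² = 350.90 µm

P80 = 350.9 µm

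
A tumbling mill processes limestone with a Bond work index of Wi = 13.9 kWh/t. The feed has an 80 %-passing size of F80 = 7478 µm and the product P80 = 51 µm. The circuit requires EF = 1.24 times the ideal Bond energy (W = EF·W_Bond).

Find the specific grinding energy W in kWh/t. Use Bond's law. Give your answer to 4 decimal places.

W = 10·Wi·(P80^(-½) − F80^(-½))
1/√51 = 0.140028;  1/√7478 = 0.011564
W = 10·13.9·(0.140028 − 0.011564) = 17.8565 kWh/t
Corrected W = EF·W_Bond = 1.24·17.8565 = 22.1421 kWh/t

W = 22.1421 kWh/t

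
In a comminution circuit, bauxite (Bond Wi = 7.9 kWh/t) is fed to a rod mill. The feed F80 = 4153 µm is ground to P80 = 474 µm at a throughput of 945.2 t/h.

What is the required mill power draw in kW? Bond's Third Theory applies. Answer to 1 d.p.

P = 2271.0 kW

W = 10 Wi / √P80 − 10 Wi / √F80
W = 10·7.9·(1/√474 − 1/√4153) = 10·7.9·(0.030414) = 2.4027 kWh/t
Mill draw = 2.4027 × 945.2 = 2271.0 kW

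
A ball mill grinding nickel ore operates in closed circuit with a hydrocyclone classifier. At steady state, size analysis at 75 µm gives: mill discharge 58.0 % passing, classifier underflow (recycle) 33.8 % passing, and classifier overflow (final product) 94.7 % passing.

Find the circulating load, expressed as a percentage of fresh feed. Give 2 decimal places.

CL = 151.65 %

Mass balance on the −75 µm fraction:
(1+r)·d = r·u + o ⇒ r = (o−d)/(d−u)
r = (94.7 − 58.0)/(58.0 − 33.8) = 36.7/24.2 = 1.5165
CL = 100·r = 151.65 %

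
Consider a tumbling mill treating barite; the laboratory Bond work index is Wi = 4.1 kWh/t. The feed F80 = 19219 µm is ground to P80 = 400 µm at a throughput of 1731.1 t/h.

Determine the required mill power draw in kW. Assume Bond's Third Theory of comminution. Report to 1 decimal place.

W = 10 Wi (P80^-0.5 − F80^-0.5)
W = 10·4.1·(1/√400 − 1/√19219) = 10·4.1·(0.042787) = 1.7543 kWh/t
P = W·T = 1.7543·1731.1 = 3036.8 kW

P = 3036.8 kW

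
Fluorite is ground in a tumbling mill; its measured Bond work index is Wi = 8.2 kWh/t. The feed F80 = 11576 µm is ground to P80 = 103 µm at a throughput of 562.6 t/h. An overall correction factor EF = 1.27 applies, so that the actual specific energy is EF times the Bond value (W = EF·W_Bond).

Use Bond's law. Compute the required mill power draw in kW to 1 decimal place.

P = 5228.4 kW

Bond:  W = 10 Wi (1/√P − 1/√F)
W = 10·8.2·(1/√103 − 1/√11576) = 10·8.2·(0.089239) = 7.3176 kWh/t
Apply correction: 7.3176 × 1.27 = 9.2933 kWh/t
P = W·T = 9.2933·562.6 = 5228.4 kW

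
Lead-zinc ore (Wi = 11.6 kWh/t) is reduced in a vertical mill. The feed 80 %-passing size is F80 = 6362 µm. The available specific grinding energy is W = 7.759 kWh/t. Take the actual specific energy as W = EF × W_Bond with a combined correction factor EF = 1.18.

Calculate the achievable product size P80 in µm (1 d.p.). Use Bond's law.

P80 = 208.7 µm

Bond:  W = 10 Wi (1/√P − 1/√F)
W_Bond = W / EF = 7.759 / 1.18 = 6.5754 kWh/t
P80^(−½) = W_Bond/(10 Wi) + F80^(−½)
  = 6.5754/(10·11.6) + 1/√6362 = 0.056685 + 0.012537 = 0.069222
P80 = (1/0.069222)² = 14.4463² = 208.70 µm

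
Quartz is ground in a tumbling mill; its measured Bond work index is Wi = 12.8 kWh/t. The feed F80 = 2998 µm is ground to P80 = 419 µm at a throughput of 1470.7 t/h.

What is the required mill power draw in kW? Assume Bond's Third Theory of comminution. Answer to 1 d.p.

P = 5758.5 kW

W = 10 Wi (P80^-0.5 − F80^-0.5)
W = 10·12.8·(1/√419 − 1/√2998) = 10·12.8·(0.030590) = 3.9155 kWh/t
P_mill = W·ṁ = 3.9155·1470.7 = 5758.5 kW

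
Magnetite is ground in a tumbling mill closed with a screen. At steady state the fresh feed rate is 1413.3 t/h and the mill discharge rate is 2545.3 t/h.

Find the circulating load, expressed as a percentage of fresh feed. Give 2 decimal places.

CL = 80.10 %

Steady state: M = F + R.
R = M − F = 2545.3 − 1413.3 = 1132.0 t/h
CL = 100·R/F = 100·1132.0/1413.3 = 80.10 %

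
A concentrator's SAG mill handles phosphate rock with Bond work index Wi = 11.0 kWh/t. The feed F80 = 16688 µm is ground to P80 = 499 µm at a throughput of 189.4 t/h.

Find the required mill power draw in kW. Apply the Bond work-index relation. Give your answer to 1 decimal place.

P = 771.4 kW

Bond: W = 10·Wi·(1/√P80 − 1/√F80)
W = 10·11.0·(1/√499 − 1/√16688) = 10·11.0·(0.037025) = 4.0728 kWh/t
Power = W × throughput = 4.0728 kWh/t × 189.4 t/h = 771.4 kW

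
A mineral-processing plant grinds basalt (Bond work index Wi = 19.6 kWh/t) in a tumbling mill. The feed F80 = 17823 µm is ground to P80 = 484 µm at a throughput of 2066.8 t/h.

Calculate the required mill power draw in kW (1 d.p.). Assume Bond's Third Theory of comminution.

P = 15379.0 kW

Bond: W = 10·Wi·(1/√P80 − 1/√F80)
W = 10·19.6·(1/√484 − 1/√17823) = 10·19.6·(0.037964) = 7.4410 kWh/t
Mill draw = 7.4410 × 2066.8 = 15379.0 kW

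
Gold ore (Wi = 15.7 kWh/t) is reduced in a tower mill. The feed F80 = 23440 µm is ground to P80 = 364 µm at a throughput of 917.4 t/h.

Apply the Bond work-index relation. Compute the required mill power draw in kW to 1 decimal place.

P = 6608.6 kW

W = 10 Wi (1/√P80 − 1/√F80)  [Bond]
W = 10·15.7·(1/√364 − 1/√23440) = 10·15.7·(0.045883) = 7.2036 kWh/t
P_mill = W·ṁ = 7.2036·917.4 = 6608.6 kW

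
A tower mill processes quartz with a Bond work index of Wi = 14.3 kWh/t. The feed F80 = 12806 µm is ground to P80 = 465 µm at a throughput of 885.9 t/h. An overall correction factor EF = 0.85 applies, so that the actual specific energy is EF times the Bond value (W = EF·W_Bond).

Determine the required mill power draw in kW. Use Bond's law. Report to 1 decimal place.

P = 4042.0 kW

W = 10 Wi / √P80 − 10 Wi / √F80
W = 10·14.3·(1/√465 − 1/√12806) = 10·14.3·(0.037537) = 5.3678 kWh/t
W_actual = 0.85 × 5.3678 = 4.5626 kWh/t
Power = W × throughput = 4.5626 kWh/t × 885.9 t/h = 4042.0 kW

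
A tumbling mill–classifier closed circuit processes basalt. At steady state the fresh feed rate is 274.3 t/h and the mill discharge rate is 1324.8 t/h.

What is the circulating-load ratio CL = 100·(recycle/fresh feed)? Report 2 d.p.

Discharge = new feed + return, hence
R = M − F = 1324.8 − 274.3 = 1050.5 t/h
CL = 100·R/F = 100·1050.5/274.3 = 382.97 %

CL = 382.97 %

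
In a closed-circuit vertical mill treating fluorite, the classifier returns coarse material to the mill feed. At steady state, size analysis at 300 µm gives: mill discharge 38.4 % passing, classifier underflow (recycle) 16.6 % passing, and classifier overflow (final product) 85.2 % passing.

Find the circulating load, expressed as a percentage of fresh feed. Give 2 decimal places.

CL = 214.68 %

Balance %-passing 300 µm (r = R/F):
(1+r)d = ru + o → r = (o−d)/(d−u)
r = (85.2 − 38.4)/(38.4 − 16.6) = 46.8/21.8 = 2.1468
CL = 100·r = 214.68 %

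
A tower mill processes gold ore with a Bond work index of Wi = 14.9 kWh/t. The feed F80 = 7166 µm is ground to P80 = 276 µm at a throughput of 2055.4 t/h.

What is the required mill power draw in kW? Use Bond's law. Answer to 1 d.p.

Bond: W = 10·Wi·(1/√P80 − 1/√F80)
W = 10·14.9·(1/√276 − 1/√7166) = 10·14.9·(0.048380) = 7.2086 kWh/t
P = W·T = 7.2086·2055.4 = 14816.6 kW

P = 14816.6 kW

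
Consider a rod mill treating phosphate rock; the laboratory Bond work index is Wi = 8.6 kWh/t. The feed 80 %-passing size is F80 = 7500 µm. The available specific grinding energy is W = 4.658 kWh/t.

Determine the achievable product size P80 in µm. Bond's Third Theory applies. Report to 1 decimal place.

P80 = 231.6 µm

Bond: W = 10·Wi·(1/√P80 − 1/√F80)
P80^-0.5 = F80^-0.5 + W/(10 Wi)
  = 4.6580/(10·8.6) + 1/√7500 = 0.054163 + 0.011547 = 0.065710
P80 = (1/0.065710)² = 15.2184² = 231.60 µm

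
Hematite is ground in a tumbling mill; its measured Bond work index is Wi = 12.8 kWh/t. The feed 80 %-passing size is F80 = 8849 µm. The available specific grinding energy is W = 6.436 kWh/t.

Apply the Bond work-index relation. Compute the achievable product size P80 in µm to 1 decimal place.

Bond:  W = 10 Wi (1/√P − 1/√F)
P80^(−½) = W/(10 Wi) + F80^(−½)
  = 6.4360/(10·12.8) + 1/√8849 = 0.050281 + 0.010630 = 0.060912
P80 = (1/0.060912)² = 16.4172² = 269.52 µm

P80 = 269.5 µm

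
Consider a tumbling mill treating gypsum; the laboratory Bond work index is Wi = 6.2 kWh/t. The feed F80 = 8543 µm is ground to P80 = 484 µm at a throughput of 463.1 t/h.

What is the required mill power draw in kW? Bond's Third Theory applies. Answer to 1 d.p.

W = 10·Wi·[P80^(−½) − F80^(−½)]
W = 10·6.2·(1/√484 − 1/√8543) = 10·6.2·(0.034635) = 2.1474 kWh/t
Mill draw = 2.1474 × 463.1 = 994.5 kW

P = 994.5 kW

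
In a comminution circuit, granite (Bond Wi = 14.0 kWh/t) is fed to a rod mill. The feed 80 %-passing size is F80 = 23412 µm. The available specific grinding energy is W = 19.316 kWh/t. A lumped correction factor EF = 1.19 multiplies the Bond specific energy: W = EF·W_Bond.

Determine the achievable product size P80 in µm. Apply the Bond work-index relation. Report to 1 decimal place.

P80 = 66.7 µm

Bond: W = 10·Wi·(1/√P80 − 1/√F80)
W_Bond = W / EF = 19.316 / 1.19 = 16.2319 kWh/t
P80^(−½) = W_Bond/(10 Wi) + F80^(−½)
  = 16.2319/(10·14.0) + 1/√23412 = 0.115942 + 0.006536 = 0.122478
P80 = (1/0.122478)² = 8.1647² = 66.66 µm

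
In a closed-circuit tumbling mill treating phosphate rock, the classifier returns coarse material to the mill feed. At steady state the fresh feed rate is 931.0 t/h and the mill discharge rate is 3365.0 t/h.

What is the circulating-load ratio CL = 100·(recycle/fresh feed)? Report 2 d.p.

Discharge = new feed + return, hence
R = M − F = 3365.0 − 931.0 = 2434.0 t/h
CL = 100·R/F = 100·2434.0/931.0 = 261.44 %

CL = 261.44 %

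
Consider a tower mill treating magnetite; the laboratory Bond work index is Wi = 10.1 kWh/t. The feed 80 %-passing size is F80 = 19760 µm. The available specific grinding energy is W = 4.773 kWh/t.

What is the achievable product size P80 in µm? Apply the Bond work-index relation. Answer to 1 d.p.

P80 = 338.3 µm

W = 10 Wi (P80^-0.5 − F80^-0.5)
⇒ 1/√P80 = W/(10 Wi) + 1/√F80
  = 4.7730/(10·10.1) + 1/√19760 = 0.047257 + 0.007114 = 0.054371
P80 = (1/0.054371)² = 18.3921² = 338.27 µm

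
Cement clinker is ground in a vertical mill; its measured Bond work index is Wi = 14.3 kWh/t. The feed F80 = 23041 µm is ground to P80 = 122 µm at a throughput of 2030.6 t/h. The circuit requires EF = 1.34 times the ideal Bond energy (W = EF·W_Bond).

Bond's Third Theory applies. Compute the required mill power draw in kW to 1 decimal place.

W = 10 Wi (P80^-0.5 − F80^-0.5)
W = 10·14.3·(1/√122 − 1/√23041) = 10·14.3·(0.083948) = 12.0045 kWh/t
Corrected W = EF·W_Bond = 1.34·12.0045 = 16.0861 kWh/t
Mill draw = 16.0861 × 2030.6 = 32664.4 kW

P = 32664.4 kW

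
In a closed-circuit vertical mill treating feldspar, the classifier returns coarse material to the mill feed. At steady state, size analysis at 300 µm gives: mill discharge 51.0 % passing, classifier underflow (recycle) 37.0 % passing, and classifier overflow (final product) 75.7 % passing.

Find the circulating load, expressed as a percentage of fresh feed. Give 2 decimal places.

CL = 176.43 %

Balance %-passing 300 µm (r = R/F):
(1+r)d = ru + o → r = (o−d)/(d−u)
r = (75.7 − 51.0)/(51.0 − 37.0) = 24.7/14.0 = 1.7643
CL = 100·r = 176.43 %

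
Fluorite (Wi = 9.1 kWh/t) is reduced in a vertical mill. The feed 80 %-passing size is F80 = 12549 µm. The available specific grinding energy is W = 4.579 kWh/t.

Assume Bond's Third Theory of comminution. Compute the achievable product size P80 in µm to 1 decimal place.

P80 = 284.9 µm

Bond: W = 10·Wi·(1/√P80 − 1/√F80)
P80^-0.5 = F80^-0.5 + W/(10 Wi)
  = 4.5790/(10·9.1) + 1/√12549 = 0.050319 + 0.008927 = 0.059245
P80 = (1/0.059245)² = 16.8789² = 284.90 µm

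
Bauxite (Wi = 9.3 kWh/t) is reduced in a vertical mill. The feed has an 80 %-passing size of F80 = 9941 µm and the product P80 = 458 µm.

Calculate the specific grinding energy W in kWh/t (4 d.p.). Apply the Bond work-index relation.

W = 3.4128 kWh/t

Bond: W = 10·Wi·(1/√P80 − 1/√F80)
1/√458 = 0.046727;  1/√9941 = 0.010030
W = 10·9.3·(0.046727 − 0.010030) = 3.4128 kWh/t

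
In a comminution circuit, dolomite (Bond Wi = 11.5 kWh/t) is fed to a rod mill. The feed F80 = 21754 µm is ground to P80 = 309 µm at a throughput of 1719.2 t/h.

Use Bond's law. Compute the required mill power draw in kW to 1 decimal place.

Bond:  W = 10 Wi (1/√P − 1/√F)
W = 10·11.5·(1/√309 − 1/√21754) = 10·11.5·(0.050108) = 5.7624 kWh/t
Mill draw = 5.7624 × 1719.2 = 9906.8 kW

P = 9906.8 kW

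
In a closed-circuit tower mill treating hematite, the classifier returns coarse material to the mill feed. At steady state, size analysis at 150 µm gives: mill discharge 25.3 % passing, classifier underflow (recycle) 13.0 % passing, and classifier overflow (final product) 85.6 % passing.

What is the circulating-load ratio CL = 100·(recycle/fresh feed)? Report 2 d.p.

CL = 490.24 %

Mass balance on the −150 µm fraction:
Fd + Rd = Ru + Fo ⇒ R/F = (o−d)/(d−u)
r = (85.6 − 25.3)/(25.3 − 13.0) = 60.3/12.3 = 4.9024
CL = 100·r = 490.24 %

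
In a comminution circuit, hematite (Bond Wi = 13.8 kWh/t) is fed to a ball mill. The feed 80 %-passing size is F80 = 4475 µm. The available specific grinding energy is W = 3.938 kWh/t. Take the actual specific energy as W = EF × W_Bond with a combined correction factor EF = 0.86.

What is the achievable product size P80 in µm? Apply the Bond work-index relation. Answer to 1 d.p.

Bond: W = 10·Wi·(1/√P80 − 1/√F80)
W_Bond = W / EF = 3.938 / 0.86 = 4.5791 kWh/t
P80^(−½) = W_Bond/(10 Wi) + F80^(−½)
  = 4.5791/(10·13.8) + 1/√4475 = 0.033182 + 0.014949 = 0.048130
P80 = (1/0.048130)² = 20.7769² = 431.68 µm

P80 = 431.7 µm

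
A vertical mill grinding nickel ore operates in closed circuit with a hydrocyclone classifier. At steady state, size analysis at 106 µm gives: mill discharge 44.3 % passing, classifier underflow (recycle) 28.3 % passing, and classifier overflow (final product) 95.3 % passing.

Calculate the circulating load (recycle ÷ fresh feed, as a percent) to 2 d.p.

CL = 318.75 %

Let r = R/F. Size balance at 106 µm:
d + r·d = r·u + o → r(d−u) = o−d
r = (95.3 − 44.3)/(44.3 − 28.3) = 51.0/16.0 = 3.1875
CL = 100·r = 318.75 %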